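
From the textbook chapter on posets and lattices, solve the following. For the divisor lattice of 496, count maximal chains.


A maximal chain goes from the minimum element to a maximal element via cover relations.
Counting all min-to-max paths in the cover graph.
Total maximal chains: 5


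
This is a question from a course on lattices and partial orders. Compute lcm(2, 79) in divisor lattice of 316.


In a divisor lattice, join = lcm (least common multiple).
gcd(2,79) = 1
lcm(2,79) = 2*79/gcd = 158/1 = 158


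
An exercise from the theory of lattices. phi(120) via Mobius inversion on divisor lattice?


phi(n) = n * prod_{p|n} (1 - 1/p).
Prime divisors of 120: [2, 3, 5]
phi(120) = 120 * (1 - 1/2) * (1 - 1/3) * (1 - 1/5)
phi(120) = 32


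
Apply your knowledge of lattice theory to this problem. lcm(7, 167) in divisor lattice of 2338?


Join=lcm.
gcd(7,167)=1
lcm=1169


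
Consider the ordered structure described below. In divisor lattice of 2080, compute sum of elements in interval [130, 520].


Interval [130,520] in divisors of 2080: [130, 260, 520]
Sum = 910


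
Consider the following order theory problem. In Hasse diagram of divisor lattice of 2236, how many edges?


A cover relation a -< b holds when a < b with no c strictly between.
Cover relations:
  1 -< 2
  1 -< 13
  1 -< 43
  2 -< 4
  2 -< 26
  2 -< 86
  4 -< 52
  4 -< 172
  ...12 more
Total: 20


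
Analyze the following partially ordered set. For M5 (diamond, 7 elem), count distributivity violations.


Distributive law: a ^ (b v c) = (a ^ b) v (a ^ c).
Check all 7^3 = 343 ordered triples (a,b,c).
  e.g. a=a1, b=a2, c=a3: lhs=a1 != rhs=0
  e.g. a=a1, b=a2, c=a4: lhs=a1 != rhs=0
Total violating triples: 60


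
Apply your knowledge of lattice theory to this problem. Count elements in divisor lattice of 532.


Divisors of 532: [1, 2, 4, 7, 14, 19, 28, 38, 76, 133, 266, 532]
Count: 12


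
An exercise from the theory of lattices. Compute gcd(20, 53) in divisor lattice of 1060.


In a divisor lattice, meet = gcd (greatest common divisor).
By Euclidean algorithm or factoring: gcd(20,53) = 1


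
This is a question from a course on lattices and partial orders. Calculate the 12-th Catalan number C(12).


C(n) = C(2n, n) / (n+1).
C(24, 12) = 2704156
C(12) = 2704156 / 13 = 208012


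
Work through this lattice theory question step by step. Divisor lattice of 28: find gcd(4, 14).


In a divisor lattice, meet = gcd (greatest common divisor).
By Euclidean algorithm or factoring: gcd(4,14) = 2


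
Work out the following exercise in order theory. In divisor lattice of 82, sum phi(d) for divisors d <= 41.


Divisors of 82 up to 41: [1, 2, 41]
phi values: [1, 1, 40]
Sum = 42


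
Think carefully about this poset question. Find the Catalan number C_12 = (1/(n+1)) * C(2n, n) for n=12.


C(n) = C(2n, n) / (n+1).
C(24, 12) = 2704156
C(12) = 2704156 / 13 = 208012


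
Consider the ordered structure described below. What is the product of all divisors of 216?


Divisors of 216: [1, 2, 3, 4, 6, 8, 9, 12, 18, 24, 27, 36, 54, 72, 108, 216]
Product = n^(d(n)/2) = 216^(16/2)
Product = 4738381338321616896


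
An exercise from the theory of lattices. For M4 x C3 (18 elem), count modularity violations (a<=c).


Modular law: if a <= c then a v (b ^ c) = (a v b) ^ c.
Check all triples (a,b,c) with a <= c among 18 elements.
This lattice is modular (diamonds M_m and their chain-products are modular).
Total violating triples: 0


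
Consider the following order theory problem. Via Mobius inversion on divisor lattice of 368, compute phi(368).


phi(n) = n * prod_{p|n} (1 - 1/p).
Prime divisors of 368: [2, 23]
phi(368) = 368 * (1 - 1/2) * (1 - 1/23)
phi(368) = 176


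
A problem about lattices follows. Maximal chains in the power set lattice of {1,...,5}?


A maximal chain goes from the minimum element to a maximal element via cover relations.
Counting all min-to-max paths in the cover graph.
Total maximal chains: 120


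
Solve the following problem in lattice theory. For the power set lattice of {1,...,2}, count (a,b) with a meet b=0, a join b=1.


Complement pair (a,b): a meet b = bottom, a join b = top.
Here: A intersect B = {} and A union B = {1,...,2}.
Pairs found: ({},{1,2}), ({1},{2}), ({2},{1}), ({1,2},{})
Total ordered pairs: 4


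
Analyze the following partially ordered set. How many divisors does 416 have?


Divisors of 416: [1, 2, 4, 8, 13, 16, 26, 32, 52, 104, 208, 416]
Count: 12


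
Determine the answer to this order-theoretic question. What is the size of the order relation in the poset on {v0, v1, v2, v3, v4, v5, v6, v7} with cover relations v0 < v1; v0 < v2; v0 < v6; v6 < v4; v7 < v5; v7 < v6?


The order relation is {(a,b) : a <= b}, reflexive so it includes (a,a).
Examples: (v0,v0), (v0,v1), (v0,v2), (v0,v4), (v0,v6), ...
Total ordered pairs: 16


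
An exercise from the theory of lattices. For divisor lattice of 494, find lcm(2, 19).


In a divisor lattice, join = lcm (least common multiple).
Compute lcm iteratively: start with first element, then lcm(current, next).
Elements: [2, 19]
lcm(2,19) = 38
Final lcm = 38


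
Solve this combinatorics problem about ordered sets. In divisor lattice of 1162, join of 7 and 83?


In a divisor lattice, join = lcm (least common multiple).
gcd(7,83) = 1
lcm(7,83) = 7*83/gcd = 581/1 = 581


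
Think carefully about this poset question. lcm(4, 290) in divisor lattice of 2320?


Join=lcm.
gcd(4,290)=2
lcm=580


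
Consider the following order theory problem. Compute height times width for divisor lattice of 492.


Height = length of longest chain minus 1; width = size of largest antichain.
A maximum chain: 1 | 41 | 123 | 246 | 492  (height 4).
A maximum antichain: {4, 6, 82, 123}  (width 4).
Product = 4 * 4 = 16


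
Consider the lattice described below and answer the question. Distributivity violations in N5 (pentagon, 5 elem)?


Distributive law: a ^ (b v c) = (a ^ b) v (a ^ c).
Check all 5^3 = 125 ordered triples (a,b,c).
  e.g. a=b, b=a, c=c: lhs=b != rhs=a
  e.g. a=b, b=c, c=a: lhs=b != rhs=a
Total violating triples: 2


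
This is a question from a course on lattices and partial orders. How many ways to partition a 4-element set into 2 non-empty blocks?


S(n,k) = k*S(n-1,k) + S(n-1,k-1).
S(3,2) = 3, S(3,1) = 1
S(4,2) = 2*3 + 1 = 6 + 1
S(4,2) = 7


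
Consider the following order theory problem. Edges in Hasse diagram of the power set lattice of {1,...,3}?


A cover relation a -< b holds when a < b with no c strictly between.
Cover relations:
  {} -< {1}
  {} -< {2}
  {} -< {3}
  {1} -< {1,2}
  {1} -< {1,3}
  {2} -< {1,2}
  {2} -< {2,3}
  {3} -< {1,3}
  ...4 more
Total: 12


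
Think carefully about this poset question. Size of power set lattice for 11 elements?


Power set = 2^n.
2^11 = 2048


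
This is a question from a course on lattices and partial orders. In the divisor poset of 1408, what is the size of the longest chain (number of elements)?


A chain is a totally ordered subset; we count the number of elements in a maximum chain.
Compute, for each element x, the size of the longest chain ending at x:
  1: 1
  2: 2
  11: 2
  4: 3
  8: 4
  22: 3
  ...
A maximum chain: 1 < 2 < 4 < 8 < 16 < 32 < 64 < 128 < 1408
Number of elements in the longest chain: 9


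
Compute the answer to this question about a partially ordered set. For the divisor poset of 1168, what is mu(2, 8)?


In a divisor lattice, mu(a,b) = mu(b/a) where mu is the classical Mobius function.
b/a = 8/2 = 4
Prime factorization of 4: primes [2]
4 is not squarefree, so mu(4) = 0


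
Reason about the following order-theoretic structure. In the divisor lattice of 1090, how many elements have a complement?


An element a is complemented if some b has a meet b = bottom, a join b = top.
a is complemented iff gcd(a, n/a)=1, i.e. a is a unitary divisor of 1090.
Complemented elements: 1, 2, 5, 10, 109, 218, ... (2 more)
Count: 8


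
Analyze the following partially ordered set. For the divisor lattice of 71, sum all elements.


sigma(n) = sum of divisors.
Divisors of 71: [1, 71]
Sum = 72


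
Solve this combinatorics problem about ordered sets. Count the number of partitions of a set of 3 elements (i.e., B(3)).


B(n) = number of set partitions of an n-element set.
B(n) satisfies the recurrence: B(n+1) = sum_k C(n,k)*B(k).
B(3) = 5


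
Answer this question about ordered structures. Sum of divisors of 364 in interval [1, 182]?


Interval [1,182] in divisors of 364: [1, 2, 7, 13, 14, 26, 91, 182]
Sum = 336


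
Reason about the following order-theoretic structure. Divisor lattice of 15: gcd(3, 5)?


Meet=gcd.
gcd(3,5)=1


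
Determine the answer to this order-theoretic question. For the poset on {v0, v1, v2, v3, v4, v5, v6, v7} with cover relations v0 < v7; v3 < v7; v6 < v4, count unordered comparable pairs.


A comparable pair {a,b} has a < b or b < a in the order.
Count unordered pairs where one element is strictly below the other.
Examples: {v0,v7}, {v3,v7}, {v4,v6}
Total comparable pairs: 3


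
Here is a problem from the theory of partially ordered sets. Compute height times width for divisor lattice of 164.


Height = length of longest chain minus 1; width = size of largest antichain.
A maximum chain: 1 | 41 | 82 | 164  (height 3).
A maximum antichain: {2, 41}  (width 2).
Product = 3 * 2 = 6


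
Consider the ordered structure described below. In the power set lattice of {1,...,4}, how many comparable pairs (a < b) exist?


A comparable pair {a,b} has a < b or b < a in the order.
Count unordered pairs where one element is strictly below the other.
Examples: {{},{1}}, {{},{2}}, {{},{3}}, {{},{4}}, ...
Total comparable pairs: 65


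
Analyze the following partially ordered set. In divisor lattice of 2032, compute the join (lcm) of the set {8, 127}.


In a divisor lattice, join = lcm (least common multiple).
Compute lcm iteratively: start with first element, then lcm(current, next).
Elements: [8, 127]
lcm(8,127) = 1016
Final lcm = 1016


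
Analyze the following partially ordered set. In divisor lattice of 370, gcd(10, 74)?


Meet=gcd.
gcd(10,74)=2


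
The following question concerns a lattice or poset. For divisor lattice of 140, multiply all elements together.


Divisors of 140: [1, 2, 4, 5, 7, 10, 14, 20, 28, 35, 70, 140]
Product = n^(d(n)/2) = 140^(12/2)
Product = 7529536000000


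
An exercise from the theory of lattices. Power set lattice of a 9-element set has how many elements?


Power set = 2^n.
2^9 = 512


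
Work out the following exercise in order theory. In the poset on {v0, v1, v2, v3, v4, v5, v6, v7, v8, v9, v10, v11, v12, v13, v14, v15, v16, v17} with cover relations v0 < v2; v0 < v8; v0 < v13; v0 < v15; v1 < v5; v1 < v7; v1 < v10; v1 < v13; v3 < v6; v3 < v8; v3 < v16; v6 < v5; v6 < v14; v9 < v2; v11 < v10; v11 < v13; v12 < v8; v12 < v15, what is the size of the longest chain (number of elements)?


A chain is a totally ordered subset; we count the number of elements in a maximum chain.
Compute, for each element x, the size of the longest chain ending at x:
  v0: 1
  v1: 1
  v3: 1
  v4: 1
  v9: 1
  v11: 1
  ...
A maximum chain: v3 < v6 < v5
Number of elements in the longest chain: 3


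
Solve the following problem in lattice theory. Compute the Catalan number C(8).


C(n) = C(2n, n) / (n+1).
C(16, 8) = 12870
C(8) = 12870 / 9 = 1430


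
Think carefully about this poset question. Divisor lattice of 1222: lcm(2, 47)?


Join=lcm.
gcd(2,47)=1
lcm=94


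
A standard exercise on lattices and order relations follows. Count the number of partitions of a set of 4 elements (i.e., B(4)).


B(n) = number of set partitions of an n-element set.
B(n) satisfies the recurrence: B(n+1) = sum_k C(n,k)*B(k).
B(4) = 15


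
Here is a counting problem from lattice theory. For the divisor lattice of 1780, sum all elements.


sigma(n) = sum of divisors.
Divisors of 1780: [1, 2, 4, 5, 10, 20, 89, 178, 356, 445, 890, 1780]
Sum = 3780


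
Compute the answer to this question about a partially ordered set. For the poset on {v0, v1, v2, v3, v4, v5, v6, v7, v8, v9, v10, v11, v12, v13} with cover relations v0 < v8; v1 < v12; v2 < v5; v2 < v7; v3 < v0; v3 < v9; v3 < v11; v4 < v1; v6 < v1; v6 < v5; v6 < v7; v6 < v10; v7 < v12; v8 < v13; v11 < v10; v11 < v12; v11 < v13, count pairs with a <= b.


The order relation is {(a,b) : a <= b}, reflexive so it includes (a,a).
Examples: (v0,v0), (v0,v13), (v0,v8), (v1,v1), (v1,v12), ...
Total ordered pairs: 39


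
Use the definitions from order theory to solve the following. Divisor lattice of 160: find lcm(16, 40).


In a divisor lattice, join = lcm (least common multiple).
gcd(16,40) = 8
lcm(16,40) = 16*40/gcd = 640/8 = 80


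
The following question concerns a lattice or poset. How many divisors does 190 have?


Divisors of 190: [1, 2, 5, 10, 19, 38, 95, 190]
Count: 8


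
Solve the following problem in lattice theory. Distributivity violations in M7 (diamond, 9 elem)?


Distributive law: a ^ (b v c) = (a ^ b) v (a ^ c).
Check all 9^3 = 729 ordered triples (a,b,c).
  e.g. a=a1, b=a2, c=a3: lhs=a1 != rhs=0
  e.g. a=a1, b=a2, c=a4: lhs=a1 != rhs=0
Total violating triples: 210


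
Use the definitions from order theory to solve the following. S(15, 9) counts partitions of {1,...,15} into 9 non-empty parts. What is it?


S(n,k) = k*S(n-1,k) + S(n-1,k-1).
S(14,9) = 5135130, S(14,8) = 20912320
S(15,9) = 9*5135130 + 20912320 = 46216170 + 20912320
S(15,9) = 67128490


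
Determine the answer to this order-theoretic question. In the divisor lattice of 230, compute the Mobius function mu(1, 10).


In a divisor lattice, mu(a,b) = mu(b/a) where mu is the classical Mobius function.
b/a = 10/1 = 10
Prime factorization of 10: primes [2, 5]
10 is squarefree with 2 prime factor(s), so mu(10) = (-1)^2 = 1


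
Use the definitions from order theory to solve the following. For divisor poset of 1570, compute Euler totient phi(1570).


phi(n) = n * prod_{p|n} (1 - 1/p).
Prime divisors of 1570: [2, 5, 157]
phi(1570) = 1570 * (1 - 1/2) * (1 - 1/5) * (1 - 1/157)
phi(1570) = 624


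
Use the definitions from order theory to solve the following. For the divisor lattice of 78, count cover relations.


A cover relation a -< b holds when a < b with no c strictly between.
Cover relations:
  1 -< 2
  1 -< 3
  1 -< 13
  2 -< 6
  2 -< 26
  3 -< 6
  3 -< 39
  6 -< 78
  ...4 more
Total: 12


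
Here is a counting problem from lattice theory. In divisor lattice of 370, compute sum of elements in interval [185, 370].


Interval [185,370] in divisors of 370: [185, 370]
Sum = 555


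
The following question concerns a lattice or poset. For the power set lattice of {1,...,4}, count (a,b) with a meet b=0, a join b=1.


Complement pair (a,b): a meet b = bottom, a join b = top.
Here: A intersect B = {} and A union B = {1,...,4}.
Pairs found: ({},{1,2,3,4}), ({1},{2,3,4}), ({2},{1,3,4}), ({3},{1,2,4}), ... (12 more)
Total ordered pairs: 16


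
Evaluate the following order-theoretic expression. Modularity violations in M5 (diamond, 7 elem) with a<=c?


Modular law: if a <= c then a v (b ^ c) = (a v b) ^ c.
Check all triples (a,b,c) with a <= c among 7 elements.
This lattice is modular (diamonds M_m and their chain-products are modular).
Total violating triples: 0


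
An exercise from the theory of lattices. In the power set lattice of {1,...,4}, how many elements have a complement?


An element a is complemented if some b has a meet b = bottom, a join b = top.
every subset A has complement S\A, so all elements are complemented.
Complemented elements: {}, {1}, {2}, {3}, {4}, {1,2}, ... (10 more)
Count: 16


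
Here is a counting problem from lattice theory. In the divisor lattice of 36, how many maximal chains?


A maximal chain goes from the minimum element to a maximal element via cover relations.
Counting all min-to-max paths in the cover graph.
Total maximal chains: 6


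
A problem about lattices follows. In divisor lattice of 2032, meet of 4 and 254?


In a divisor lattice, meet = gcd (greatest common divisor).
By Euclidean algorithm or factoring: gcd(4,254) = 2


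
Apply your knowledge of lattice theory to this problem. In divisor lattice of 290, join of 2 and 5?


In a divisor lattice, join = lcm (least common multiple).
gcd(2,5) = 1
lcm(2,5) = 2*5/gcd = 10/1 = 10


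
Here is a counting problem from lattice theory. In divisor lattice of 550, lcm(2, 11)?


Join=lcm.
gcd(2,11)=1
lcm=22


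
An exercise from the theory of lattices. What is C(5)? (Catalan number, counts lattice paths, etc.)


C(n) = C(2n, n) / (n+1).
C(10, 5) = 252
C(5) = 252 / 6 = 42


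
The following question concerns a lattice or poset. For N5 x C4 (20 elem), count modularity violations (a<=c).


Modular law: if a <= c then a v (b ^ c) = (a v b) ^ c.
Check all triples (a,b,c) with a <= c among 20 elements.
  e.g. a=(a,0), b=(c,0), c=(b,0): lhs=(a,0) != rhs=(b,0)
  e.g. a=(a,0), b=(c,1), c=(b,0): lhs=(a,0) != rhs=(b,0)
Total violating triples: 40


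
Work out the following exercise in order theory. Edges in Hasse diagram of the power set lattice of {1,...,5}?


A cover relation a -< b holds when a < b with no c strictly between.
Cover relations:
  {} -< {1}
  {} -< {2}
  {} -< {3}
  {} -< {4}
  {} -< {5}
  {1} -< {1,2}
  {1} -< {1,3}
  {1} -< {1,4}
  ...72 more
Total: 80


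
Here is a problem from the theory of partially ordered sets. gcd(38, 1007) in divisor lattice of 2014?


Meet=gcd.
gcd(38,1007)=19


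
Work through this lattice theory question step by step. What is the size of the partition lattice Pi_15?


B(n) = number of set partitions of an n-element set.
B(n) satisfies the recurrence: B(n+1) = sum_k C(n,k)*B(k).
B(15) = 1382958545


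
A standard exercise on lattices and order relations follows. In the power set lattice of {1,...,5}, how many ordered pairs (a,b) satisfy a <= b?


The order relation is {(a,b) : a <= b}, reflexive so it includes (a,a).
Examples: ({},{}), ({},{1,2}), ({},{1,2,3}), ({},{1,2,3,4}), ({},{1,2,3,4,5}), ...
Total ordered pairs: 243


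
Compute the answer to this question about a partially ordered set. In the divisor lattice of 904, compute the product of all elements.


Divisors of 904: [1, 2, 4, 8, 113, 226, 452, 904]
Product = n^(d(n)/2) = 904^(8/2)
Product = 667841990656


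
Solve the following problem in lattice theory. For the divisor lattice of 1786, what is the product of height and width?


Height = length of longest chain minus 1; width = size of largest antichain.
A maximum chain: 1 | 47 | 893 | 1786  (height 3).
A maximum antichain: {2, 19, 47}  (width 3).
Product = 3 * 3 = 9


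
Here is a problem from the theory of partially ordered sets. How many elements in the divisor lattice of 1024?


Divisors of 1024: [1, 2, 4, 8, 16, 32, 64, 128, 256, 512, 1024]
Count: 11


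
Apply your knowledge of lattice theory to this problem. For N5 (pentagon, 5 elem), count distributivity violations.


Distributive law: a ^ (b v c) = (a ^ b) v (a ^ c).
Check all 5^3 = 125 ordered triples (a,b,c).
  e.g. a=b, b=a, c=c: lhs=b != rhs=a
  e.g. a=b, b=c, c=a: lhs=b != rhs=a
Total violating triples: 2


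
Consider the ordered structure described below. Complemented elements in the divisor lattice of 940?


An element a is complemented if some b has a meet b = bottom, a join b = top.
a is complemented iff gcd(a, n/a)=1, i.e. a is a unitary divisor of 940.
Complemented elements: 1, 4, 5, 20, 47, 188, ... (2 more)
Count: 8


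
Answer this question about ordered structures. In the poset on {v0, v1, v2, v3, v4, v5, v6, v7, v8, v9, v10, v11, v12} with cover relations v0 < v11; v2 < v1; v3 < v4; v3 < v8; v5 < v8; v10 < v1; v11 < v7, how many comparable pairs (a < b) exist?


A comparable pair {a,b} has a < b or b < a in the order.
Count unordered pairs where one element is strictly below the other.
Examples: {v0,v7}, {v0,v11}, {v1,v2}, {v1,v10}, ...
Total comparable pairs: 8


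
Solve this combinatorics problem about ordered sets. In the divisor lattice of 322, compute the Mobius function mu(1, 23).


In a divisor lattice, mu(a,b) = mu(b/a) where mu is the classical Mobius function.
b/a = 23/1 = 23
Prime factorization of 23: primes [23]
23 is squarefree with 1 prime factor(s), so mu(23) = (-1)^1 = -1


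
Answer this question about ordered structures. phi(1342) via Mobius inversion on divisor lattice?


phi(n) = n * prod_{p|n} (1 - 1/p).
Prime divisors of 1342: [2, 11, 61]
phi(1342) = 1342 * (1 - 1/2) * (1 - 1/11) * (1 - 1/61)
phi(1342) = 600


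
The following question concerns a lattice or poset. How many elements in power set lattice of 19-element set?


Power set = 2^n.
2^19 = 524288


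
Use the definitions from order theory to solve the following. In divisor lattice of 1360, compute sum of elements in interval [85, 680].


Interval [85,680] in divisors of 1360: [85, 170, 340, 680]
Sum = 1275


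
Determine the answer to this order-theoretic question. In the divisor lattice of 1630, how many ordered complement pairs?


Complement pair (a,b): a meet b = bottom, a join b = top.
Here: gcd(a,b)=1 and lcm(a,b)=1630, i.e. a*b=1630 with a,b coprime.
Pairs found: (1,1630), (2,815), (5,326), (10,163), ... (4 more)
Total ordered pairs: 8


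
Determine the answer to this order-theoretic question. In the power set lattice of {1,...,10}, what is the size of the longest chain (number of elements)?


A chain is a totally ordered subset; we count the number of elements in a maximum chain.
Compute, for each element x, the size of the longest chain ending at x:
  {}: 1
  {1}: 2
  {2}: 2
  {3}: 2
  {4}: 2
  {5}: 2
  ...
A maximum chain: {} < {1} < {1,2} < {1,2,3} < {1,2,3,4} < {1,2,3,4,5} < {1,2,3,4,5,6} < {1,2,3,4,5,6,7} < {1,2,3,4,5,6,7,8} < {1,2,3,4,5,6,7,8,9} < {1,2,3,4,5,6,7,8,9,10}
Number of elements in the longest chain: 11


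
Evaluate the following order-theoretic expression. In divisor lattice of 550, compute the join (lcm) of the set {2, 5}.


In a divisor lattice, join = lcm (least common multiple).
Compute lcm iteratively: start with first element, then lcm(current, next).
Elements: [2, 5]
lcm(2,5) = 10
Final lcm = 10


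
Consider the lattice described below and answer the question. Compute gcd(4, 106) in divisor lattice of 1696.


In a divisor lattice, meet = gcd (greatest common divisor).
By Euclidean algorithm or factoring: gcd(4,106) = 2


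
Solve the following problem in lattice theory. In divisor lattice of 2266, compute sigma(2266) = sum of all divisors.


sigma(n) = sum of divisors.
Divisors of 2266: [1, 2, 11, 22, 103, 206, 1133, 2266]
Sum = 3744


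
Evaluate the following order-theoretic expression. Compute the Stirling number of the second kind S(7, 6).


S(n,k) = k*S(n-1,k) + S(n-1,k-1).
S(6,6) = 1, S(6,5) = 15
S(7,6) = 6*1 + 15 = 6 + 15
S(7,6) = 21


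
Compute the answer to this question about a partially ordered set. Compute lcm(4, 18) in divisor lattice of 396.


In a divisor lattice, join = lcm (least common multiple).
gcd(4,18) = 2
lcm(4,18) = 4*18/gcd = 72/2 = 36


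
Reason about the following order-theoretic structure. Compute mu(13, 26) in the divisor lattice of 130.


In a divisor lattice, mu(a,b) = mu(b/a) where mu is the classical Mobius function.
b/a = 26/13 = 2
Prime factorization of 2: primes [2]
2 is squarefree with 1 prime factor(s), so mu(2) = (-1)^1 = -1


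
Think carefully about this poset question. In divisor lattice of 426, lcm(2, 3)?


Join=lcm.
gcd(2,3)=1
lcm=6


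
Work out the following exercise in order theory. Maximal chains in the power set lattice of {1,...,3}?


A maximal chain goes from the minimum element to a maximal element via cover relations.
Counting all min-to-max paths in the cover graph.
Total maximal chains: 6


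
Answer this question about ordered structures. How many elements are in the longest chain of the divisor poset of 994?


A chain is a totally ordered subset; we count the number of elements in a maximum chain.
Compute, for each element x, the size of the longest chain ending at x:
  1: 1
  2: 2
  7: 2
  71: 2
  14: 3
  142: 3
  ...
A maximum chain: 1 < 2 < 14 < 994
Number of elements in the longest chain: 4


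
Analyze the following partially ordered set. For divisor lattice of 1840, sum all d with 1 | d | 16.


Interval [1,16] in divisors of 1840: [1, 2, 4, 8, 16]
Sum = 31


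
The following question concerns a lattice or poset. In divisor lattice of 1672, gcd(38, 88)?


Meet=gcd.
gcd(38,88)=2


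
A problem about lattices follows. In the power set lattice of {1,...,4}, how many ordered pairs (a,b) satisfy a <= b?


The order relation is {(a,b) : a <= b}, reflexive so it includes (a,a).
Examples: ({},{}), ({},{1,2}), ({},{1,2,3}), ({},{1,2,3,4}), ({},{1,2,4}), ...
Total ordered pairs: 81


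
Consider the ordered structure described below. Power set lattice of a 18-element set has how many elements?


Power set = 2^n.
2^18 = 262144


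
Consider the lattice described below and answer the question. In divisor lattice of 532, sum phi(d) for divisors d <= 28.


Divisors of 532 up to 28: [1, 2, 4, 7, 14, 19, 28]
phi values: [1, 1, 2, 6, 6, 18, 12]
Sum = 46


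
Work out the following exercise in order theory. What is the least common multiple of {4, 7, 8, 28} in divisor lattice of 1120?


In a divisor lattice, join = lcm (least common multiple).
Compute lcm iteratively: start with first element, then lcm(current, next).
Elements: [4, 7, 8, 28]
lcm(4,7) = 28
lcm(28,8) = 56
lcm(56,28) = 56
Final lcm = 56


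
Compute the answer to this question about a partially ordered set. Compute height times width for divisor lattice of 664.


Height = length of longest chain minus 1; width = size of largest antichain.
A maximum chain: 1 | 83 | 166 | 332 | 664  (height 4).
A maximum antichain: {2, 83}  (width 2).
Product = 4 * 2 = 8


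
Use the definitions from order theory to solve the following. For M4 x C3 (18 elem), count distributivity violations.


Distributive law: a ^ (b v c) = (a ^ b) v (a ^ c).
Check all 18^3 = 5832 ordered triples (a,b,c).
  e.g. a=(a1,0), b=(a2,0), c=(a3,0): lhs=(a1,0) != rhs=(0,0)
  e.g. a=(a1,0), b=(a2,0), c=(a3,1): lhs=(a1,0) != rhs=(0,0)
Total violating triples: 648


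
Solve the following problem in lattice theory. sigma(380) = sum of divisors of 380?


sigma(n) = sum of divisors.
Divisors of 380: [1, 2, 4, 5, 10, 19, 20, 38, 76, 95, 190, 380]
Sum = 840


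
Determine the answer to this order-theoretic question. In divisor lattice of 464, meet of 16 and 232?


In a divisor lattice, meet = gcd (greatest common divisor).
By Euclidean algorithm or factoring: gcd(16,232) = 8


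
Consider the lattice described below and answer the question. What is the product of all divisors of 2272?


Divisors of 2272: [1, 2, 4, 8, 16, 32, 71, 142, 284, 568, 1136, 2272]
Product = n^(d(n)/2) = 2272^(12/2)
Product = 137546632512252411904


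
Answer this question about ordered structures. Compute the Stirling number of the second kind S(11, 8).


S(n,k) = k*S(n-1,k) + S(n-1,k-1).
S(10,8) = 750, S(10,7) = 5880
S(11,8) = 8*750 + 5880 = 6000 + 5880
S(11,8) = 11880


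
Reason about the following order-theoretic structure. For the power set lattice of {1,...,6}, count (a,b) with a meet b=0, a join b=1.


Complement pair (a,b): a meet b = bottom, a join b = top.
Here: A intersect B = {} and A union B = {1,...,6}.
Pairs found: ({},{1,2,3,4,5,6}), ({1},{2,3,4,5,6}), ({2},{1,3,4,5,6}), ({3},{1,2,4,5,6}), ... (60 more)
Total ordered pairs: 64


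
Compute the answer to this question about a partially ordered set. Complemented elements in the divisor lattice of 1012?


An element a is complemented if some b has a meet b = bottom, a join b = top.
a is complemented iff gcd(a, n/a)=1, i.e. a is a unitary divisor of 1012.
Complemented elements: 1, 4, 11, 23, 44, 92, ... (2 more)
Count: 8


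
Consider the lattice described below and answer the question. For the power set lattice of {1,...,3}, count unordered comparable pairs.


A comparable pair {a,b} has a < b or b < a in the order.
Count unordered pairs where one element is strictly below the other.
Examples: {{},{1}}, {{},{2}}, {{},{3}}, {{},{1,2}}, ...
Total comparable pairs: 19


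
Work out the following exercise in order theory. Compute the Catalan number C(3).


C(n) = C(2n, n) / (n+1).
C(6, 3) = 20
C(3) = 20 / 4 = 5


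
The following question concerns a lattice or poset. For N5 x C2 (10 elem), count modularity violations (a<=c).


Modular law: if a <= c then a v (b ^ c) = (a v b) ^ c.
Check all triples (a,b,c) with a <= c among 10 elements.
  e.g. a=(a,0), b=(c,0), c=(b,0): lhs=(a,0) != rhs=(b,0)
  e.g. a=(a,0), b=(c,1), c=(b,0): lhs=(a,0) != rhs=(b,0)
Total violating triples: 6


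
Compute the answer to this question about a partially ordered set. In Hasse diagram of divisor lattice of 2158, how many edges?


A cover relation a -< b holds when a < b with no c strictly between.
Cover relations:
  1 -< 2
  1 -< 13
  1 -< 83
  2 -< 26
  2 -< 166
  13 -< 26
  13 -< 1079
  26 -< 2158
  ...4 more
Total: 12


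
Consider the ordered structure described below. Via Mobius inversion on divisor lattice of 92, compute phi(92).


phi(n) = n * prod_{p|n} (1 - 1/p).
Prime divisors of 92: [2, 23]
phi(92) = 92 * (1 - 1/2) * (1 - 1/23)
phi(92) = 44


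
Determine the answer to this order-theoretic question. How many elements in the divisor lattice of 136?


Divisors of 136: [1, 2, 4, 8, 17, 34, 68, 136]
Count: 8


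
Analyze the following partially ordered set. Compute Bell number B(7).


B(n) = number of set partitions of an n-element set.
B(n) satisfies the recurrence: B(n+1) = sum_k C(n,k)*B(k).
B(7) = 877


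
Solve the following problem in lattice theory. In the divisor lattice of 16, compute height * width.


Height = length of longest chain minus 1; width = size of largest antichain.
A maximum chain: 1 | 2 | 4 | 8 | 16  (height 4).
A maximum antichain: {1}  (width 1).
Product = 4 * 1 = 4


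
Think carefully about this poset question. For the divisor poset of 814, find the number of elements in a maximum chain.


A chain is a totally ordered subset; we count the number of elements in a maximum chain.
Compute, for each element x, the size of the longest chain ending at x:
  1: 1
  2: 2
  11: 2
  37: 2
  22: 3
  74: 3
  ...
A maximum chain: 1 < 2 < 22 < 814
Number of elements in the longest chain: 4


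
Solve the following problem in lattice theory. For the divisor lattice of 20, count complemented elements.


An element a is complemented if some b has a meet b = bottom, a join b = top.
a is complemented iff gcd(a, n/a)=1, i.e. a is a unitary divisor of 20.
Complemented elements: 1, 4, 5, 20
Count: 4


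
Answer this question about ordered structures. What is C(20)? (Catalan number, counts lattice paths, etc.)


C(n) = C(2n, n) / (n+1).
C(40, 20) = 137846528820
C(20) = 137846528820 / 21 = 6564120420


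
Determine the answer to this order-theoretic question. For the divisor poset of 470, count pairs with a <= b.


The order relation is {(a,b) : a <= b}, reflexive so it includes (a,a).
Examples: (1,1), (1,10), (1,2), (1,235), (1,47), ...
Total ordered pairs: 27


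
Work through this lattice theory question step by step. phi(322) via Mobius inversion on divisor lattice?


phi(n) = n * prod_{p|n} (1 - 1/p).
Prime divisors of 322: [2, 7, 23]
phi(322) = 322 * (1 - 1/2) * (1 - 1/7) * (1 - 1/23)
phi(322) = 132


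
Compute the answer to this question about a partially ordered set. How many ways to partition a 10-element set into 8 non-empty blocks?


S(n,k) = k*S(n-1,k) + S(n-1,k-1).
S(9,8) = 36, S(9,7) = 462
S(10,8) = 8*36 + 462 = 288 + 462
S(10,8) = 750


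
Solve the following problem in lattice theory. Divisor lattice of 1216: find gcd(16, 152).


In a divisor lattice, meet = gcd (greatest common divisor).
By Euclidean algorithm or factoring: gcd(16,152) = 8


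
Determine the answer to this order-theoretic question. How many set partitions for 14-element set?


B(n) = number of set partitions of an n-element set.
B(n) satisfies the recurrence: B(n+1) = sum_k C(n,k)*B(k).
B(14) = 190899322


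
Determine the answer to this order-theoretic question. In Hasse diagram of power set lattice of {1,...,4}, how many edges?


A cover relation a -< b holds when a < b with no c strictly between.
Cover relations:
  {} -< {1}
  {} -< {2}
  {} -< {3}
  {} -< {4}
  {1} -< {1,2}
  {1} -< {1,3}
  {1} -< {1,4}
  {2} -< {1,2}
  ...24 more
Total: 32


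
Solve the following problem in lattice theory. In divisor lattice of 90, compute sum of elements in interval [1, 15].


Interval [1,15] in divisors of 90: [1, 3, 5, 15]
Sum = 24


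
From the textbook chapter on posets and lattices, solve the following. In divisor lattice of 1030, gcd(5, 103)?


Meet=gcd.
gcd(5,103)=1


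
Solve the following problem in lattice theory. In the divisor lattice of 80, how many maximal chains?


A maximal chain goes from the minimum element to a maximal element via cover relations.
Counting all min-to-max paths in the cover graph.
Total maximal chains: 5


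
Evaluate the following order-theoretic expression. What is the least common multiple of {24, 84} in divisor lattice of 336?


In a divisor lattice, join = lcm (least common multiple).
Compute lcm iteratively: start with first element, then lcm(current, next).
Elements: [24, 84]
lcm(24,84) = 168
Final lcm = 168


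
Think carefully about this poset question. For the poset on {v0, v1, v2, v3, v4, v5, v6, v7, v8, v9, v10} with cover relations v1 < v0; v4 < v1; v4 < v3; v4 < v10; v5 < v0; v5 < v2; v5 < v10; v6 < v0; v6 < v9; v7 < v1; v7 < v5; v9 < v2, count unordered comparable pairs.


A comparable pair {a,b} has a < b or b < a in the order.
Count unordered pairs where one element is strictly below the other.
Examples: {v0,v1}, {v0,v4}, {v0,v5}, {v0,v6}, ...
Total comparable pairs: 17


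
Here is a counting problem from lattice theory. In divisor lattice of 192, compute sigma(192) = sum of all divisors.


sigma(n) = sum of divisors.
Divisors of 192: [1, 2, 3, 4, 6, 8, 12, 16, 24, 32, 48, 64, 96, 192]
Sum = 508


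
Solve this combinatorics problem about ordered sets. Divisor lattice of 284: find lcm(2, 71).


In a divisor lattice, join = lcm (least common multiple).
gcd(2,71) = 1
lcm(2,71) = 2*71/gcd = 142/1 = 142


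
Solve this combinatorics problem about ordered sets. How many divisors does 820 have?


Divisors of 820: [1, 2, 4, 5, 10, 20, 41, 82, 164, 205, 410, 820]
Count: 12


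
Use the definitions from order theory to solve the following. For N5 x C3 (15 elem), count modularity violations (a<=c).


Modular law: if a <= c then a v (b ^ c) = (a v b) ^ c.
Check all triples (a,b,c) with a <= c among 15 elements.
  e.g. a=(a,0), b=(c,0), c=(b,0): lhs=(a,0) != rhs=(b,0)
  e.g. a=(a,0), b=(c,1), c=(b,0): lhs=(a,0) != rhs=(b,0)
Total violating triples: 18


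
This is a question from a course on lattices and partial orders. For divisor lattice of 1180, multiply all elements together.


Divisors of 1180: [1, 2, 4, 5, 10, 20, 59, 118, 236, 295, 590, 1180]
Product = n^(d(n)/2) = 1180^(12/2)
Product = 2699554153024000000


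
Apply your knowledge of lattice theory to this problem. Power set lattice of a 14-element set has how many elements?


Power set = 2^n.
2^14 = 16384


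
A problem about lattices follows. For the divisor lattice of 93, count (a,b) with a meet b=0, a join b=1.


Complement pair (a,b): a meet b = bottom, a join b = top.
Here: gcd(a,b)=1 and lcm(a,b)=93, i.e. a*b=93 with a,b coprime.
Pairs found: (1,93), (3,31), (31,3), (93,1)
Total ordered pairs: 4


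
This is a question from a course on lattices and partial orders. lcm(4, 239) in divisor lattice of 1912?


Join=lcm.
gcd(4,239)=1
lcm=956


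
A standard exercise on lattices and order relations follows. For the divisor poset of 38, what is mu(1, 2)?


In a divisor lattice, mu(a,b) = mu(b/a) where mu is the classical Mobius function.
b/a = 2/1 = 2
Prime factorization of 2: primes [2]
2 is squarefree with 1 prime factor(s), so mu(2) = (-1)^1 = -1


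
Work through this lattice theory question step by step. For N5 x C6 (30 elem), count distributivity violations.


Distributive law: a ^ (b v c) = (a ^ b) v (a ^ c).
Check all 30^3 = 27000 ordered triples (a,b,c).
  e.g. a=(b,0), b=(a,0), c=(c,0): lhs=(b,0) != rhs=(a,0)
  e.g. a=(b,0), b=(a,0), c=(c,1): lhs=(b,0) != rhs=(a,0)
Total violating triples: 432


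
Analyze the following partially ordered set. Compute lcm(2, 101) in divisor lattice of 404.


In a divisor lattice, join = lcm (least common multiple).
gcd(2,101) = 1
lcm(2,101) = 2*101/gcd = 202/1 = 202


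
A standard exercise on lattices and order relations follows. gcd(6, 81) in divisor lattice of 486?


Meet=gcd.
gcd(6,81)=3


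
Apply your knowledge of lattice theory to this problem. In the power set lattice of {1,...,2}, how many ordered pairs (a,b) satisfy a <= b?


The order relation is {(a,b) : a <= b}, reflexive so it includes (a,a).
Examples: ({},{}), ({},{1,2}), ({},{1}), ({},{2}), ({1,2},{1,2}), ...
Total ordered pairs: 9


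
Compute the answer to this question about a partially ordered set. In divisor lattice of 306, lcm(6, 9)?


Join=lcm.
gcd(6,9)=3
lcm=18


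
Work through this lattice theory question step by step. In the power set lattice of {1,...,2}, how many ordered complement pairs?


Complement pair (a,b): a meet b = bottom, a join b = top.
Here: A intersect B = {} and A union B = {1,...,2}.
Pairs found: ({},{1,2}), ({1},{2}), ({2},{1}), ({1,2},{})
Total ordered pairs: 4


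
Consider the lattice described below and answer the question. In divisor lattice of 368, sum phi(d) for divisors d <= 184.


Divisors of 368 up to 184: [1, 2, 4, 8, 16, 23, 46, 92, 184]
phi values: [1, 1, 2, 4, 8, 22, 22, 44, 88]
Sum = 192


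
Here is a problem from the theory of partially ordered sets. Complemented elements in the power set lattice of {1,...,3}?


An element a is complemented if some b has a meet b = bottom, a join b = top.
every subset A has complement S\A, so all elements are complemented.
Complemented elements: {}, {1}, {2}, {3}, {1,2}, {1,3}, ... (2 more)
Count: 8


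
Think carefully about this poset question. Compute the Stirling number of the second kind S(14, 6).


S(n,k) = k*S(n-1,k) + S(n-1,k-1).
S(13,6) = 9321312, S(13,5) = 7508501
S(14,6) = 6*9321312 + 7508501 = 55927872 + 7508501
S(14,6) = 63436373


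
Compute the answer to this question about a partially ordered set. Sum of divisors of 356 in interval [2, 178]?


Interval [2,178] in divisors of 356: [2, 178]
Sum = 180


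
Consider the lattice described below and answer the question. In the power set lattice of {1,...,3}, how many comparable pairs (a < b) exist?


A comparable pair {a,b} has a < b or b < a in the order.
Count unordered pairs where one element is strictly below the other.
Examples: {{},{1}}, {{},{2}}, {{},{3}}, {{},{1,2}}, ...
Total comparable pairs: 19


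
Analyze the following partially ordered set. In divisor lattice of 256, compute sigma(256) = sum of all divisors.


sigma(n) = sum of divisors.
Divisors of 256: [1, 2, 4, 8, 16, 32, 64, 128, 256]
Sum = 511


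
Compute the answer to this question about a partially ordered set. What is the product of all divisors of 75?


Divisors of 75: [1, 3, 5, 15, 25, 75]
Product = n^(d(n)/2) = 75^(6/2)
Product = 421875


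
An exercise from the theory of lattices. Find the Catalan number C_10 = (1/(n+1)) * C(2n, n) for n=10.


C(n) = C(2n, n) / (n+1).
C(20, 10) = 184756
C(10) = 184756 / 11 = 16796
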